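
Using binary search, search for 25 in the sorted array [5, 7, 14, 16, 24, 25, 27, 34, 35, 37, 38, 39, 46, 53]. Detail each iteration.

Binary search for 25 in [5, 7, 14, 16, 24, 25, 27, 34, 35, 37, 38, 39, 46, 53]:

lo=0, hi=13, mid=6, arr[mid]=27 -> 27 > 25, search left half
lo=0, hi=5, mid=2, arr[mid]=14 -> 14 < 25, search right half
lo=3, hi=5, mid=4, arr[mid]=24 -> 24 < 25, search right half
lo=5, hi=5, mid=5, arr[mid]=25 -> Found target at index 5!

Binary search finds 25 at index 5 after 4 comparisons. The search repeatedly halves the search space by comparing with the middle element.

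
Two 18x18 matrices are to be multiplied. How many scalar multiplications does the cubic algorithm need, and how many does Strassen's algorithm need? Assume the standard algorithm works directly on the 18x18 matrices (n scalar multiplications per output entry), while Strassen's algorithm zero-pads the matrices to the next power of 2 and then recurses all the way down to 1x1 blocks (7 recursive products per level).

Matrix multiplication for 18x18 matrices:

Strassen's algorithm requires power-of-2 dimensions. Pad 18x18 to 32x32 (next power of 2).

Standard algorithm: 18^3 = 5832 multiplications
Strassen's algorithm: 7^(log2(32)) = 7^5 = 16807 multiplications
Difference: 5832 - 16807 = -10975 (Strassen uses MORE here due to padding overhead — for small or just-over-power-of-2 n, padding can outweigh the per-level savings)

Standard: 5832 multiplications (18^3). Strassen: 16807 multiplications (7^5, after padding to 32x32). Strassen reduces 8 recursive multiplications to 7 at each level.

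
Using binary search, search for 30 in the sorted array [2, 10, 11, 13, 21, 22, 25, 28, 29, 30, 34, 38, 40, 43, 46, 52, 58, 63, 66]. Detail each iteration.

Binary search for 30 in [2, 10, 11, 13, 21, 22, 25, 28, 29, 30, 34, 38, 40, 43, 46, 52, 58, 63, 66]:

lo=0, hi=18, mid=9, arr[mid]=30 -> Found target at index 9!

Binary search finds 30 at index 9 after 1 comparisons. The search repeatedly halves the search space by comparing with the middle element.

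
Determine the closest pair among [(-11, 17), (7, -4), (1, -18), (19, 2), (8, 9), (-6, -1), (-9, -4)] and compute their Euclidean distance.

Computing all pairwise distances among 7 points:

d((-11, 17), (7, -4)) = 27.6586
d((-11, 17), (1, -18)) = 37.0
d((-11, 17), (19, 2)) = 33.541
d((-11, 17), (8, 9)) = 20.6155
d((-11, 17), (-6, -1)) = 18.6815
d((-11, 17), (-9, -4)) = 21.095
d((7, -4), (1, -18)) = 15.2315
d((7, -4), (19, 2)) = 13.4164
d((7, -4), (8, 9)) = 13.0384
d((7, -4), (-6, -1)) = 13.3417
d((7, -4), (-9, -4)) = 16.0
d((1, -18), (19, 2)) = 26.9072
d((1, -18), (8, 9)) = 27.8927
d((1, -18), (-6, -1)) = 18.3848
d((1, -18), (-9, -4)) = 17.2047
d((19, 2), (8, 9)) = 13.0384
d((19, 2), (-6, -1)) = 25.1794
d((19, 2), (-9, -4)) = 28.6356
d((8, 9), (-6, -1)) = 17.2047
d((8, 9), (-9, -4)) = 21.4009
d((-6, -1), (-9, -4)) = 4.2426 <-- minimum

Closest pair: (-6, -1) and (-9, -4) with distance 4.2426

The closest pair is (-6, -1) and (-9, -4) with Euclidean distance 4.2426. For 7 points, brute-force pairwise comparison is shown above. For large n, the divide-and-conquer algorithm (sort by x, recurse on halves, check the dividing strip) achieves O(n log n).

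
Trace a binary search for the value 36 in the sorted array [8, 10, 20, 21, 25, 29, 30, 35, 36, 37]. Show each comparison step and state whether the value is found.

Binary search for 36 in [8, 10, 20, 21, 25, 29, 30, 35, 36, 37]:

lo=0, hi=9, mid=4, arr[mid]=25 -> 25 < 36, search right half
lo=5, hi=9, mid=7, arr[mid]=35 -> 35 < 36, search right half
lo=8, hi=9, mid=8, arr[mid]=36 -> Found target at index 8!

Binary search finds 36 at index 8 after 3 comparisons. The search repeatedly halves the search space by comparing with the middle element.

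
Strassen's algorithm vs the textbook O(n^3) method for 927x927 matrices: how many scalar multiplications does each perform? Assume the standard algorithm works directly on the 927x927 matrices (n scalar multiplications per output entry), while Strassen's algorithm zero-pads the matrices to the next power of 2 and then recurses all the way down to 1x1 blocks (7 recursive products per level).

Matrix multiplication for 927x927 matrices:

Strassen's algorithm requires power-of-2 dimensions. Pad 927x927 to 1024x1024 (next power of 2).

Standard algorithm: 927^3 = 796597983 multiplications
Strassen's algorithm: 7^(log2(1024)) = 7^10 = 282475249 multiplications
Savings: 796597983 - 282475249 = 514122734 multiplications

Standard: 796597983 multiplications (927^3). Strassen: 282475249 multiplications (7^10, after padding to 1024x1024). Strassen reduces 8 recursive multiplications to 7 at each level.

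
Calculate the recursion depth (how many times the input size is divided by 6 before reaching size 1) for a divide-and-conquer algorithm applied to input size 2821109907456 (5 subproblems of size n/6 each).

For divide and conquer with division factor 6:

Problem sizes at each level:
Level 0: 2821109907456
Level 1: 470184984576
Level 2: 78364164096
Level 3: 13060694016
Level 4: 2176782336
Level 5: 362797056
Level 6: 60466176
Level 7: 10077696
Level 8: 1679616
Level 9: 279936
Level 10: 46656
Level 11: 7776
Level 12: 1296
Level 13: 216
Level 14: 36
Level 15: 6
Level 16: 1

The root is level 0 and the size-1 base case is level 16 (the tree spans levels 0 through 16, i.e. 17 levels counting the root), so the depth is the number of divisions: log_6(2821109907456) = 16

The recursion tree depth is log_6(2821109907456) = 16. At each level, the problem size is divided by 6, so it takes 16 divisions to reduce to a base case of size 1. The algorithm makes 5 recursive calls at each level.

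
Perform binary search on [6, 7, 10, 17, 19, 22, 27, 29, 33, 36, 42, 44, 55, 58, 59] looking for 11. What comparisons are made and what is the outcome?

Binary search for 11 in [6, 7, 10, 17, 19, 22, 27, 29, 33, 36, 42, 44, 55, 58, 59]:

lo=0, hi=14, mid=7, arr[mid]=29 -> 29 > 11, search left half
lo=0, hi=6, mid=3, arr[mid]=17 -> 17 > 11, search left half
lo=0, hi=2, mid=1, arr[mid]=7 -> 7 < 11, search right half
lo=2, hi=2, mid=2, arr[mid]=10 -> 10 < 11, search right half
lo=3 > hi=2, target 11 not found

Binary search determines that 11 is not in the array after 4 comparisons. The search space was exhausted without finding the target.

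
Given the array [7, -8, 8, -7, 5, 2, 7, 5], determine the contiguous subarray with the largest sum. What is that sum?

Using Kadane's algorithm on [7, -8, 8, -7, 5, 2, 7, 5]:

Scanning through the array:
Position 1 (value -8): max_ending_here = -1, max_so_far = 7
Position 2 (value 8): max_ending_here = 8, max_so_far = 8
Position 3 (value -7): max_ending_here = 1, max_so_far = 8
Position 4 (value 5): max_ending_here = 6, max_so_far = 8
Position 5 (value 2): max_ending_here = 8, max_so_far = 8
Position 6 (value 7): max_ending_here = 15, max_so_far = 15
Position 7 (value 5): max_ending_here = 20, max_so_far = 20

Maximum subarray: [8, -7, 5, 2, 7, 5]
Maximum sum: 20

The maximum subarray is [8, -7, 5, 2, 7, 5] with sum 20. This subarray runs from index 2 to index 7.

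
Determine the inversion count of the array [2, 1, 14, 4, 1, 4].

Finding inversions in [2, 1, 14, 4, 1, 4]:

(0, 1): arr[0]=2 > arr[1]=1
(0, 4): arr[0]=2 > arr[4]=1
(2, 3): arr[2]=14 > arr[3]=4
(2, 4): arr[2]=14 > arr[4]=1
(2, 5): arr[2]=14 > arr[5]=4
(3, 4): arr[3]=4 > arr[4]=1

Total inversions: 6

The array has 6 inversion(s): (0,1), (0,4), (2,3), (2,4), (2,5), (3,4). Each pair (i,j) satisfies i < j and arr[i] > arr[j].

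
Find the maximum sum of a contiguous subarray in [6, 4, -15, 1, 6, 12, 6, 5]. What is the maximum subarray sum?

Using Kadane's algorithm on [6, 4, -15, 1, 6, 12, 6, 5]:

Scanning through the array:
Position 1 (value 4): max_ending_here = 10, max_so_far = 10
Position 2 (value -15): max_ending_here = -5, max_so_far = 10
Position 3 (value 1): max_ending_here = 1, max_so_far = 10
Position 4 (value 6): max_ending_here = 7, max_so_far = 10
Position 5 (value 12): max_ending_here = 19, max_so_far = 19
Position 6 (value 6): max_ending_here = 25, max_so_far = 25
Position 7 (value 5): max_ending_here = 30, max_so_far = 30

Maximum subarray: [1, 6, 12, 6, 5]
Maximum sum: 30

The maximum subarray is [1, 6, 12, 6, 5] with sum 30. This subarray runs from index 3 to index 7.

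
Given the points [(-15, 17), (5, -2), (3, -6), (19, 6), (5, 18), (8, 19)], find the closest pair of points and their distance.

Computing all pairwise distances among 6 points:

d((-15, 17), (5, -2)) = 27.5862
d((-15, 17), (3, -6)) = 29.2062
d((-15, 17), (19, 6)) = 35.7351
d((-15, 17), (5, 18)) = 20.025
d((-15, 17), (8, 19)) = 23.0868
d((5, -2), (3, -6)) = 4.4721
d((5, -2), (19, 6)) = 16.1245
d((5, -2), (5, 18)) = 20.0
d((5, -2), (8, 19)) = 21.2132
d((3, -6), (19, 6)) = 20.0
d((3, -6), (5, 18)) = 24.0832
d((3, -6), (8, 19)) = 25.4951
d((19, 6), (5, 18)) = 18.4391
d((19, 6), (8, 19)) = 17.0294
d((5, 18), (8, 19)) = 3.1623 <-- minimum

Closest pair: (5, 18) and (8, 19) with distance 3.1623

The closest pair is (5, 18) and (8, 19) with Euclidean distance 3.1623. For 6 points, brute-force pairwise comparison is shown above. For large n, the divide-and-conquer algorithm (sort by x, recurse on halves, check the dividing strip) achieves O(n log n).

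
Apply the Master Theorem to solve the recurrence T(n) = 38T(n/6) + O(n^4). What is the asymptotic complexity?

Master Theorem for T(n) = 38T(n/6) + O(n^4):

a = 38, b = 6, c = 4
log_b(a) = log_6(38) = 2.0302

Case 3: c = 4 > log_6(38) = 2.0302
T(n) = O(n^4) = O(n^4)

For T(n) = 38T(n/6) + O(n^4): log_6(38) = 2.0302. This is Case 3 of the Master Theorem (c > log_b(a), work dominated by root), giving O(n^4).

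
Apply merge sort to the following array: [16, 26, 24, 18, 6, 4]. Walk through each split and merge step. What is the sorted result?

Merge sort trace:

Split: [16, 26, 24, 18, 6, 4] -> [16, 26, 24] and [18, 6, 4]
  Split: [16, 26, 24] -> [16] and [26, 24]
    Split: [26, 24] -> [26] and [24]
    Merge: [26] + [24] -> [24, 26]
  Merge: [16] + [24, 26] -> [16, 24, 26]
  Split: [18, 6, 4] -> [18] and [6, 4]
    Split: [6, 4] -> [6] and [4]
    Merge: [6] + [4] -> [4, 6]
  Merge: [18] + [4, 6] -> [4, 6, 18]
Merge: [16, 24, 26] + [4, 6, 18] -> [4, 6, 16, 18, 24, 26]

Final sorted array: [4, 6, 16, 18, 24, 26]

The merge sort proceeds by recursively splitting the array and merging sorted halves.
After all merges, the sorted array is [4, 6, 16, 18, 24, 26].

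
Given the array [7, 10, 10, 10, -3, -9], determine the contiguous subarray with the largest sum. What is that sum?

Using Kadane's algorithm on [7, 10, 10, 10, -3, -9]:

Scanning through the array:
Position 1 (value 10): max_ending_here = 17, max_so_far = 17
Position 2 (value 10): max_ending_here = 27, max_so_far = 27
Position 3 (value 10): max_ending_here = 37, max_so_far = 37
Position 4 (value -3): max_ending_here = 34, max_so_far = 37
Position 5 (value -9): max_ending_here = 25, max_so_far = 37

Maximum subarray: [7, 10, 10, 10]
Maximum sum: 37

The maximum subarray is [7, 10, 10, 10] with sum 37. This subarray runs from index 0 to index 3.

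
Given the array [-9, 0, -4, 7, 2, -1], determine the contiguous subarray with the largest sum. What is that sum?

Using Kadane's algorithm on [-9, 0, -4, 7, 2, -1]:

Scanning through the array:
Position 1 (value 0): max_ending_here = 0, max_so_far = 0
Position 2 (value -4): max_ending_here = -4, max_so_far = 0
Position 3 (value 7): max_ending_here = 7, max_so_far = 7
Position 4 (value 2): max_ending_here = 9, max_so_far = 9
Position 5 (value -1): max_ending_here = 8, max_so_far = 9

Maximum subarray: [7, 2]
Maximum sum: 9

The maximum subarray is [7, 2] with sum 9. This subarray runs from index 3 to index 4.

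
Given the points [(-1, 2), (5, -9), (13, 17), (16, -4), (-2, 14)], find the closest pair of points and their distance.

Computing all pairwise distances among 5 points:

d((-1, 2), (5, -9)) = 12.53
d((-1, 2), (13, 17)) = 20.5183
d((-1, 2), (16, -4)) = 18.0278
d((-1, 2), (-2, 14)) = 12.0416 <-- minimum
d((5, -9), (13, 17)) = 27.2029
d((5, -9), (16, -4)) = 12.083
d((5, -9), (-2, 14)) = 24.0416
d((13, 17), (16, -4)) = 21.2132
d((13, 17), (-2, 14)) = 15.2971
d((16, -4), (-2, 14)) = 25.4558

Closest pair: (-1, 2) and (-2, 14) with distance 12.0416

The closest pair is (-1, 2) and (-2, 14) with Euclidean distance 12.0416. For 5 points, brute-force pairwise comparison is shown above. For large n, the divide-and-conquer algorithm (sort by x, recurse on halves, check the dividing strip) achieves O(n log n).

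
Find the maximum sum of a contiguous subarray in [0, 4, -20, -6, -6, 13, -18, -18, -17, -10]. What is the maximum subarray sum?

Using Kadane's algorithm on [0, 4, -20, -6, -6, 13, -18, -18, -17, -10]:

Scanning through the array:
Position 1 (value 4): max_ending_here = 4, max_so_far = 4
Position 2 (value -20): max_ending_here = -16, max_so_far = 4
Position 3 (value -6): max_ending_here = -6, max_so_far = 4
Position 4 (value -6): max_ending_here = -6, max_so_far = 4
Position 5 (value 13): max_ending_here = 13, max_so_far = 13
Position 6 (value -18): max_ending_here = -5, max_so_far = 13
Position 7 (value -18): max_ending_here = -18, max_so_far = 13
Position 8 (value -17): max_ending_here = -17, max_so_far = 13
Position 9 (value -10): max_ending_here = -10, max_so_far = 13

Maximum subarray: [13]
Maximum sum: 13

The maximum subarray is [13] with sum 13. This subarray runs from index 5 to index 5.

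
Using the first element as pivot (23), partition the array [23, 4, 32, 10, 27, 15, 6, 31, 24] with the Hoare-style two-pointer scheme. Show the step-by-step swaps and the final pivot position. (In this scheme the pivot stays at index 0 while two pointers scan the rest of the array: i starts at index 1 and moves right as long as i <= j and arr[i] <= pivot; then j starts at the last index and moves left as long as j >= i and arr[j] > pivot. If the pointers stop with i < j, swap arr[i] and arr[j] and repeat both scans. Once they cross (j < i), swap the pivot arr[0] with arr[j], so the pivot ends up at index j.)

Hoare-style two-pointer partition with pivot = 23:

Initial array: [23, 4, 32, 10, 27, 15, 6, 31, 24]

Pointers start at i = 1, j = 8.
i stops at index 2 (arr[2]=32 > 23), j stops at index 6 (arr[6]=6 <= 23): swap arr[2] and arr[6], array becomes [23, 4, 6, 10, 27, 15, 32, 31, 24]
i stops at index 4 (arr[4]=27 > 23), j stops at index 5 (arr[5]=15 <= 23): swap arr[4] and arr[5], array becomes [23, 4, 6, 10, 15, 27, 32, 31, 24]
i ends at 5, j ends at 4: the pointers have crossed (j < i), so scanning stops.

Swap pivot arr[0] with arr[4] to place pivot at position 4: [15, 4, 6, 10, 23, 27, 32, 31, 24]
Pivot position: 4

After partitioning with pivot 23, the array becomes [15, 4, 6, 10, 23, 27, 32, 31, 24]. The pivot is placed at index 4. All elements to the left of the pivot are <= 23, and all elements to the right are > 23.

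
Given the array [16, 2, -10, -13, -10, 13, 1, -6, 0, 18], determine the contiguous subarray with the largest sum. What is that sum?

Using Kadane's algorithm on [16, 2, -10, -13, -10, 13, 1, -6, 0, 18]:

Scanning through the array:
Position 1 (value 2): max_ending_here = 18, max_so_far = 18
Position 2 (value -10): max_ending_here = 8, max_so_far = 18
Position 3 (value -13): max_ending_here = -5, max_so_far = 18
Position 4 (value -10): max_ending_here = -10, max_so_far = 18
Position 5 (value 13): max_ending_here = 13, max_so_far = 18
Position 6 (value 1): max_ending_here = 14, max_so_far = 18
Position 7 (value -6): max_ending_here = 8, max_so_far = 18
Position 8 (value 0): max_ending_here = 8, max_so_far = 18
Position 9 (value 18): max_ending_here = 26, max_so_far = 26

Maximum subarray: [13, 1, -6, 0, 18]
Maximum sum: 26

The maximum subarray is [13, 1, -6, 0, 18] with sum 26. This subarray runs from index 5 to index 9.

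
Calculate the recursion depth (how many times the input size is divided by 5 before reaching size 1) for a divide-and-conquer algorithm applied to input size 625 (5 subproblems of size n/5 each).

For divide and conquer with division factor 5:

Problem sizes at each level:
Level 0: 625
Level 1: 125
Level 2: 25
Level 3: 5
Level 4: 1

The root is level 0 and the size-1 base case is level 4 (the tree spans levels 0 through 4, i.e. 5 levels counting the root), so the depth is the number of divisions: log_5(625) = 4

The recursion tree depth is log_5(625) = 4. At each level, the problem size is divided by 5, so it takes 4 divisions to reduce to a base case of size 1. The algorithm makes 5 recursive calls at each level.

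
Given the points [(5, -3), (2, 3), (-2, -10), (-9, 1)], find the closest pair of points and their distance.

Computing all pairwise distances among 4 points:

d((5, -3), (2, 3)) = 6.7082 <-- minimum
d((5, -3), (-2, -10)) = 9.8995
d((5, -3), (-9, 1)) = 14.5602
d((2, 3), (-2, -10)) = 13.6015
d((2, 3), (-9, 1)) = 11.1803
d((-2, -10), (-9, 1)) = 13.0384

Closest pair: (5, -3) and (2, 3) with distance 6.7082

The closest pair is (5, -3) and (2, 3) with Euclidean distance 6.7082. For 4 points, brute-force pairwise comparison is shown above. For large n, the divide-and-conquer algorithm (sort by x, recurse on halves, check the dividing strip) achieves O(n log n).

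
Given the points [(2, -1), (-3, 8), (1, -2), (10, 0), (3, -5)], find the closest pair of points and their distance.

Computing all pairwise distances among 5 points:

d((2, -1), (-3, 8)) = 10.2956
d((2, -1), (1, -2)) = 1.4142 <-- minimum
d((2, -1), (10, 0)) = 8.0623
d((2, -1), (3, -5)) = 4.1231
d((-3, 8), (1, -2)) = 10.7703
d((-3, 8), (10, 0)) = 15.2643
d((-3, 8), (3, -5)) = 14.3178
d((1, -2), (10, 0)) = 9.2195
d((1, -2), (3, -5)) = 3.6056
d((10, 0), (3, -5)) = 8.6023

Closest pair: (2, -1) and (1, -2) with distance 1.4142

The closest pair is (2, -1) and (1, -2) with Euclidean distance 1.4142. For 5 points, brute-force pairwise comparison is shown above. For large n, the divide-and-conquer algorithm (sort by x, recurse on halves, check the dividing strip) achieves O(n log n).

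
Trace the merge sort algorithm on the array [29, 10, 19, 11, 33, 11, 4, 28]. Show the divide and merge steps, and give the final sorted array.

Merge sort trace:

Split: [29, 10, 19, 11, 33, 11, 4, 28] -> [29, 10, 19, 11] and [33, 11, 4, 28]
  Split: [29, 10, 19, 11] -> [29, 10] and [19, 11]
    Split: [29, 10] -> [29] and [10]
    Merge: [29] + [10] -> [10, 29]
    Split: [19, 11] -> [19] and [11]
    Merge: [19] + [11] -> [11, 19]
  Merge: [10, 29] + [11, 19] -> [10, 11, 19, 29]
  Split: [33, 11, 4, 28] -> [33, 11] and [4, 28]
    Split: [33, 11] -> [33] and [11]
    Merge: [33] + [11] -> [11, 33]
    Split: [4, 28] -> [4] and [28]
    Merge: [4] + [28] -> [4, 28]
  Merge: [11, 33] + [4, 28] -> [4, 11, 28, 33]
Merge: [10, 11, 19, 29] + [4, 11, 28, 33] -> [4, 10, 11, 11, 19, 28, 29, 33]

Final sorted array: [4, 10, 11, 11, 19, 28, 29, 33]

The merge sort proceeds by recursively splitting the array and merging sorted halves.
After all merges, the sorted array is [4, 10, 11, 11, 19, 28, 29, 33].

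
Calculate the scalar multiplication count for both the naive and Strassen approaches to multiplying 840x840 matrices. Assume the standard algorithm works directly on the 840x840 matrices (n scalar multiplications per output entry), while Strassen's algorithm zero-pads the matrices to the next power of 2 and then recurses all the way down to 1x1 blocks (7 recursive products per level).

Matrix multiplication for 840x840 matrices:

Strassen's algorithm requires power-of-2 dimensions. Pad 840x840 to 1024x1024 (next power of 2).

Standard algorithm: 840^3 = 592704000 multiplications
Strassen's algorithm: 7^(log2(1024)) = 7^10 = 282475249 multiplications
Savings: 592704000 - 282475249 = 310228751 multiplications

Standard: 592704000 multiplications (840^3). Strassen: 282475249 multiplications (7^10, after padding to 1024x1024). Strassen reduces 8 recursive multiplications to 7 at each level.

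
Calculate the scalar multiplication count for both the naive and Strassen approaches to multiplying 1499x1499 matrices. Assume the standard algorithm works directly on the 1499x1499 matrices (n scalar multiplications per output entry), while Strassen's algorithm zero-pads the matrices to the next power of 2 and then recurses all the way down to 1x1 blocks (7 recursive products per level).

Matrix multiplication for 1499x1499 matrices:

Strassen's algorithm requires power-of-2 dimensions. Pad 1499x1499 to 2048x2048 (next power of 2).

Standard algorithm: 1499^3 = 3368254499 multiplications
Strassen's algorithm: 7^(log2(2048)) = 7^11 = 1977326743 multiplications
Savings: 3368254499 - 1977326743 = 1390927756 multiplications

Standard: 3368254499 multiplications (1499^3). Strassen: 1977326743 multiplications (7^11, after padding to 2048x2048). Strassen reduces 8 recursive multiplications to 7 at each level.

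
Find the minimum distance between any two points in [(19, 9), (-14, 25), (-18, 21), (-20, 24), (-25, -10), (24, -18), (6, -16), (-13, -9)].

Computing all pairwise distances among 8 points:

d((19, 9), (-14, 25)) = 36.6742
d((19, 9), (-18, 21)) = 38.8973
d((19, 9), (-20, 24)) = 41.7852
d((19, 9), (-25, -10)) = 47.927
d((19, 9), (24, -18)) = 27.4591
d((19, 9), (6, -16)) = 28.178
d((19, 9), (-13, -9)) = 36.7151
d((-14, 25), (-18, 21)) = 5.6569
d((-14, 25), (-20, 24)) = 6.0828
d((-14, 25), (-25, -10)) = 36.6879
d((-14, 25), (24, -18)) = 57.3847
d((-14, 25), (6, -16)) = 45.618
d((-14, 25), (-13, -9)) = 34.0147
d((-18, 21), (-20, 24)) = 3.6056 <-- minimum
d((-18, 21), (-25, -10)) = 31.7805
d((-18, 21), (24, -18)) = 57.3149
d((-18, 21), (6, -16)) = 44.1022
d((-18, 21), (-13, -9)) = 30.4138
d((-20, 24), (-25, -10)) = 34.3657
d((-20, 24), (24, -18)) = 60.8276
d((-20, 24), (6, -16)) = 47.7074
d((-20, 24), (-13, -9)) = 33.7343
d((-25, -10), (24, -18)) = 49.6488
d((-25, -10), (6, -16)) = 31.5753
d((-25, -10), (-13, -9)) = 12.0416
d((24, -18), (6, -16)) = 18.1108
d((24, -18), (-13, -9)) = 38.0789
d((6, -16), (-13, -9)) = 20.2485

Closest pair: (-18, 21) and (-20, 24) with distance 3.6056

The closest pair is (-18, 21) and (-20, 24) with Euclidean distance 3.6056. For 8 points, brute-force pairwise comparison is shown above. For large n, the divide-and-conquer algorithm (sort by x, recurse on halves, check the dividing strip) achieves O(n log n).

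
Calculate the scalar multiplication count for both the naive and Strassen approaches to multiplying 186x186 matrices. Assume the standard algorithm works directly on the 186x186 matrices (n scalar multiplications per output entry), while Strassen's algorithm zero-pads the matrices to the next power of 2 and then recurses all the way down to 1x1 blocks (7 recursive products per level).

Matrix multiplication for 186x186 matrices:

Strassen's algorithm requires power-of-2 dimensions. Pad 186x186 to 256x256 (next power of 2).

Standard algorithm: 186^3 = 6434856 multiplications
Strassen's algorithm: 7^(log2(256)) = 7^8 = 5764801 multiplications
Savings: 6434856 - 5764801 = 670055 multiplications

Standard: 6434856 multiplications (186^3). Strassen: 5764801 multiplications (7^8, after padding to 256x256). Strassen reduces 8 recursive multiplications to 7 at each level.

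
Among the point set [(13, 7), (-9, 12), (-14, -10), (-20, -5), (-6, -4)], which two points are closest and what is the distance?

Computing all pairwise distances among 5 points:

d((13, 7), (-9, 12)) = 22.561
d((13, 7), (-14, -10)) = 31.9061
d((13, 7), (-20, -5)) = 35.1141
d((13, 7), (-6, -4)) = 21.9545
d((-9, 12), (-14, -10)) = 22.561
d((-9, 12), (-20, -5)) = 20.2485
d((-9, 12), (-6, -4)) = 16.2788
d((-14, -10), (-20, -5)) = 7.8102 <-- minimum
d((-14, -10), (-6, -4)) = 10.0
d((-20, -5), (-6, -4)) = 14.0357

Closest pair: (-14, -10) and (-20, -5) with distance 7.8102

The closest pair is (-14, -10) and (-20, -5) with Euclidean distance 7.8102. For 5 points, brute-force pairwise comparison is shown above. For large n, the divide-and-conquer algorithm (sort by x, recurse on halves, check the dividing strip) achieves O(n log n).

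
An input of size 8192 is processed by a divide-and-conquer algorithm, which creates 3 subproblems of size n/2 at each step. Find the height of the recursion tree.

For divide and conquer with division factor 2:

Problem sizes at each level:
Level 0: 8192
Level 1: 4096
Level 2: 2048
Level 3: 1024
Level 4: 512
Level 5: 256
Level 6: 128
Level 7: 64
Level 8: 32
Level 9: 16
Level 10: 8
Level 11: 4
Level 12: 2
Level 13: 1

The root is level 0 and the size-1 base case is level 13 (the tree spans levels 0 through 13, i.e. 14 levels counting the root), so the depth is the number of divisions: log_2(8192) = 13

The recursion tree depth is log_2(8192) = 13. At each level, the problem size is divided by 2, so it takes 13 divisions to reduce to a base case of size 1. The algorithm makes 3 recursive calls at each level.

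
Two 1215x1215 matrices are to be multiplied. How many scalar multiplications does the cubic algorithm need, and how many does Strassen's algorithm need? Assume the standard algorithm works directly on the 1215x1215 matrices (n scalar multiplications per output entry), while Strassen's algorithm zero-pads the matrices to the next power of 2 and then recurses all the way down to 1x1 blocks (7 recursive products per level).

Matrix multiplication for 1215x1215 matrices:

Strassen's algorithm requires power-of-2 dimensions. Pad 1215x1215 to 2048x2048 (next power of 2).

Standard algorithm: 1215^3 = 1793613375 multiplications
Strassen's algorithm: 7^(log2(2048)) = 7^11 = 1977326743 multiplications
Difference: 1793613375 - 1977326743 = -183713368 (Strassen uses MORE here due to padding overhead — for small or just-over-power-of-2 n, padding can outweigh the per-level savings)

Standard: 1793613375 multiplications (1215^3). Strassen: 1977326743 multiplications (7^11, after padding to 2048x2048). Strassen reduces 8 recursive multiplications to 7 at each level.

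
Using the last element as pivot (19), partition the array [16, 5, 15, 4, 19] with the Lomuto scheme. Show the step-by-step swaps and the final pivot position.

Lomuto partition with pivot = 19:

Initial array: [16, 5, 15, 4, 19]

arr[0]=16 <= 19: swap with position 0, array becomes [16, 5, 15, 4, 19]
arr[1]=5 <= 19: swap with position 1, array becomes [16, 5, 15, 4, 19]
arr[2]=15 <= 19: swap with position 2, array becomes [16, 5, 15, 4, 19]
arr[3]=4 <= 19: swap with position 3, array becomes [16, 5, 15, 4, 19]

Place pivot at position 4: [16, 5, 15, 4, 19]
Pivot position: 4

After partitioning with pivot 19, the array becomes [16, 5, 15, 4, 19]. The pivot is placed at index 4. All elements to the left of the pivot are <= 19, and all elements to the right are > 19.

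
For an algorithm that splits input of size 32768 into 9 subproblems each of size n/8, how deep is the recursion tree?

For divide and conquer with division factor 8:

Problem sizes at each level:
Level 0: 32768
Level 1: 4096
Level 2: 512
Level 3: 64
Level 4: 8
Level 5: 1

The root is level 0 and the size-1 base case is level 5 (the tree spans levels 0 through 5, i.e. 6 levels counting the root), so the depth is the number of divisions: log_8(32768) = 5

The recursion tree depth is log_8(32768) = 5. At each level, the problem size is divided by 8, so it takes 5 divisions to reduce to a base case of size 1. The algorithm makes 9 recursive calls at each level.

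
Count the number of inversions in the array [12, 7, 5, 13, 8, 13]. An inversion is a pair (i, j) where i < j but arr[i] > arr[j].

Finding inversions in [12, 7, 5, 13, 8, 13]:

(0, 1): arr[0]=12 > arr[1]=7
(0, 2): arr[0]=12 > arr[2]=5
(0, 4): arr[0]=12 > arr[4]=8
(1, 2): arr[1]=7 > arr[2]=5
(3, 4): arr[3]=13 > arr[4]=8

Total inversions: 5

The array has 5 inversion(s): (0,1), (0,2), (0,4), (1,2), (3,4). Each pair (i,j) satisfies i < j and arr[i] > arr[j].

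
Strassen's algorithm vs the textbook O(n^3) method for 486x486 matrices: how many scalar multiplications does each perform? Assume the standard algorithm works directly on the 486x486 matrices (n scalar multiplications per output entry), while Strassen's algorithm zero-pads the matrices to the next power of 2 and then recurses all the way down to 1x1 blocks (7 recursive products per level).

Matrix multiplication for 486x486 matrices:

Strassen's algorithm requires power-of-2 dimensions. Pad 486x486 to 512x512 (next power of 2).

Standard algorithm: 486^3 = 114791256 multiplications
Strassen's algorithm: 7^(log2(512)) = 7^9 = 40353607 multiplications
Savings: 114791256 - 40353607 = 74437649 multiplications

Standard: 114791256 multiplications (486^3). Strassen: 40353607 multiplications (7^9, after padding to 512x512). Strassen reduces 8 recursive multiplications to 7 at each level.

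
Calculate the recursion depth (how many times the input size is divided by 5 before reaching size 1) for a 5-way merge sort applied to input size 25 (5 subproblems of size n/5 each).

For divide and conquer with division factor 5:

Problem sizes at each level:
Level 0: 25
Level 1: 5
Level 2: 1

The root is level 0 and the size-1 base case is level 2 (the tree spans levels 0 through 2, i.e. 3 levels counting the root), so the depth is the number of divisions: log_5(25) = 2

The recursion tree depth is log_5(25) = 2. At each level, the problem size is divided by 5, so it takes 2 divisions to reduce to a base case of size 1. The algorithm makes 5 recursive calls at each level.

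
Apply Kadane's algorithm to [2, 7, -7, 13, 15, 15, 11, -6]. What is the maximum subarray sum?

Using Kadane's algorithm on [2, 7, -7, 13, 15, 15, 11, -6]:

Scanning through the array:
Position 1 (value 7): max_ending_here = 9, max_so_far = 9
Position 2 (value -7): max_ending_here = 2, max_so_far = 9
Position 3 (value 13): max_ending_here = 15, max_so_far = 15
Position 4 (value 15): max_ending_here = 30, max_so_far = 30
Position 5 (value 15): max_ending_here = 45, max_so_far = 45
Position 6 (value 11): max_ending_here = 56, max_so_far = 56
Position 7 (value -6): max_ending_here = 50, max_so_far = 56

Maximum subarray: [2, 7, -7, 13, 15, 15, 11]
Maximum sum: 56

The maximum subarray is [2, 7, -7, 13, 15, 15, 11] with sum 56. This subarray runs from index 0 to index 6.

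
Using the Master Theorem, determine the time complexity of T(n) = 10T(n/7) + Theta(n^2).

Master Theorem for T(n) = 10T(n/7) + O(n^2):

a = 10, b = 7, c = 2
log_b(a) = log_7(10) = 1.1833

Case 3: c = 2 > log_7(10) = 1.1833
T(n) = O(n^2) = O(n^2)

For T(n) = 10T(n/7) + O(n^2): log_7(10) = 1.1833. This is Case 3 of the Master Theorem (c > log_b(a), work dominated by root), giving O(n^2).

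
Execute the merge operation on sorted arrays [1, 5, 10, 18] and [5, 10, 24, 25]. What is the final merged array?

Merging process:

Compare 1 vs 5: take 1 from left. Merged: [1]
Compare 5 vs 5: take 5 from left. Merged: [1, 5]
Compare 10 vs 5: take 5 from right. Merged: [1, 5, 5]
Compare 10 vs 10: take 10 from left. Merged: [1, 5, 5, 10]
Compare 18 vs 10: take 10 from right. Merged: [1, 5, 5, 10, 10]
Compare 18 vs 24: take 18 from left. Merged: [1, 5, 5, 10, 10, 18]
Append remaining from right: [24, 25]. Merged: [1, 5, 5, 10, 10, 18, 24, 25]

Final merged array: [1, 5, 5, 10, 10, 18, 24, 25]
Total comparisons: 6

The merged array is [1, 5, 5, 10, 10, 18, 24, 25], requiring 6 comparisons. The merge step runs in O(n) time where n is the total number of elements.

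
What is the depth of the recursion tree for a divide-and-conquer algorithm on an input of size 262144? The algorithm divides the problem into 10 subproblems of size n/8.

For divide and conquer with division factor 8:

Problem sizes at each level:
Level 0: 262144
Level 1: 32768
Level 2: 4096
Level 3: 512
Level 4: 64
Level 5: 8
Level 6: 1

The root is level 0 and the size-1 base case is level 6 (the tree spans levels 0 through 6, i.e. 7 levels counting the root), so the depth is the number of divisions: log_8(262144) = 6

The recursion tree depth is log_8(262144) = 6. At each level, the problem size is divided by 8, so it takes 6 divisions to reduce to a base case of size 1. The algorithm makes 10 recursive calls at each level.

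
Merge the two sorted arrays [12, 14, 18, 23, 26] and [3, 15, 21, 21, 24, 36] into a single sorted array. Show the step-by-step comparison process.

Merging process:

Compare 12 vs 3: take 3 from right. Merged: [3]
Compare 12 vs 15: take 12 from left. Merged: [3, 12]
Compare 14 vs 15: take 14 from left. Merged: [3, 12, 14]
Compare 18 vs 15: take 15 from right. Merged: [3, 12, 14, 15]
Compare 18 vs 21: take 18 from left. Merged: [3, 12, 14, 15, 18]
Compare 23 vs 21: take 21 from right. Merged: [3, 12, 14, 15, 18, 21]
Compare 23 vs 21: take 21 from right. Merged: [3, 12, 14, 15, 18, 21, 21]
Compare 23 vs 24: take 23 from left. Merged: [3, 12, 14, 15, 18, 21, 21, 23]
Compare 26 vs 24: take 24 from right. Merged: [3, 12, 14, 15, 18, 21, 21, 23, 24]
Compare 26 vs 36: take 26 from left. Merged: [3, 12, 14, 15, 18, 21, 21, 23, 24, 26]
Append remaining from right: [36]. Merged: [3, 12, 14, 15, 18, 21, 21, 23, 24, 26, 36]

Final merged array: [3, 12, 14, 15, 18, 21, 21, 23, 24, 26, 36]
Total comparisons: 10

The merged array is [3, 12, 14, 15, 18, 21, 21, 23, 24, 26, 36], requiring 10 comparisons. The merge step runs in O(n) time where n is the total number of elements.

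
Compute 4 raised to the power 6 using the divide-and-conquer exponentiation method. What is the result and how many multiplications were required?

Computing 4^6 by squaring (build up from 4^1; each line after the first costs one multiplication):

4^1 = 4
4^2 = (4^1)^2 = 4^2 = 16
4^3 = 4 * 4^2 = 4 * 16 = 64
4^6 = (4^3)^2 = 64^2 = 4096

Result: 4096
Multiplications needed: 3 (3 lines after 4^1)

4^6 = 4096. Using exponentiation by squaring, this requires 3 multiplications. The key idea: if the exponent is even, square the half-power; if odd, multiply by the base once.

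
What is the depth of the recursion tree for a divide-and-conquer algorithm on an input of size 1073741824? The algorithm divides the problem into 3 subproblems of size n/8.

For divide and conquer with division factor 8:

Problem sizes at each level:
Level 0: 1073741824
Level 1: 134217728
Level 2: 16777216
Level 3: 2097152
Level 4: 262144
Level 5: 32768
Level 6: 4096
Level 7: 512
Level 8: 64
Level 9: 8
Level 10: 1

The root is level 0 and the size-1 base case is level 10 (the tree spans levels 0 through 10, i.e. 11 levels counting the root), so the depth is the number of divisions: log_8(1073741824) = 10

The recursion tree depth is log_8(1073741824) = 10. At each level, the problem size is divided by 8, so it takes 10 divisions to reduce to a base case of size 1. The algorithm makes 3 recursive calls at each level.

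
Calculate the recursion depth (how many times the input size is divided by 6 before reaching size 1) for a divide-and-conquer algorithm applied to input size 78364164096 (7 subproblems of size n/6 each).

For divide and conquer with division factor 6:

Problem sizes at each level:
Level 0: 78364164096
Level 1: 13060694016
Level 2: 2176782336
Level 3: 362797056
Level 4: 60466176
Level 5: 10077696
Level 6: 1679616
Level 7: 279936
Level 8: 46656
Level 9: 7776
Level 10: 1296
Level 11: 216
Level 12: 36
Level 13: 6
Level 14: 1

The root is level 0 and the size-1 base case is level 14 (the tree spans levels 0 through 14, i.e. 15 levels counting the root), so the depth is the number of divisions: log_6(78364164096) = 14

The recursion tree depth is log_6(78364164096) = 14. At each level, the problem size is divided by 6, so it takes 14 divisions to reduce to a base case of size 1. The algorithm makes 7 recursive calls at each level.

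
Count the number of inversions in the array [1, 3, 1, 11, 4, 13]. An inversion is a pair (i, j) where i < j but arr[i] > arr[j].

Finding inversions in [1, 3, 1, 11, 4, 13]:

(1, 2): arr[1]=3 > arr[2]=1
(3, 4): arr[3]=11 > arr[4]=4

Total inversions: 2

The array has 2 inversion(s): (1,2), (3,4). Each pair (i,j) satisfies i < j and arr[i] > arr[j].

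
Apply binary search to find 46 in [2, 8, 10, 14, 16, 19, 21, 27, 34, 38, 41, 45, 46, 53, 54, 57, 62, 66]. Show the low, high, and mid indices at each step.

Binary search for 46 in [2, 8, 10, 14, 16, 19, 21, 27, 34, 38, 41, 45, 46, 53, 54, 57, 62, 66]:

lo=0, hi=17, mid=8, arr[mid]=34 -> 34 < 46, search right half
lo=9, hi=17, mid=13, arr[mid]=53 -> 53 > 46, search left half
lo=9, hi=12, mid=10, arr[mid]=41 -> 41 < 46, search right half
lo=11, hi=12, mid=11, arr[mid]=45 -> 45 < 46, search right half
lo=12, hi=12, mid=12, arr[mid]=46 -> Found target at index 12!

Binary search finds 46 at index 12 after 5 comparisons. The search repeatedly halves the search space by comparing with the middle element.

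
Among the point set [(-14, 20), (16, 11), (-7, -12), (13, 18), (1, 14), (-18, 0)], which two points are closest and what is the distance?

Computing all pairwise distances among 6 points:

d((-14, 20), (16, 11)) = 31.3209
d((-14, 20), (-7, -12)) = 32.7567
d((-14, 20), (13, 18)) = 27.074
d((-14, 20), (1, 14)) = 16.1555
d((-14, 20), (-18, 0)) = 20.3961
d((16, 11), (-7, -12)) = 32.5269
d((16, 11), (13, 18)) = 7.6158 <-- minimum
d((16, 11), (1, 14)) = 15.2971
d((16, 11), (-18, 0)) = 35.7351
d((-7, -12), (13, 18)) = 36.0555
d((-7, -12), (1, 14)) = 27.2029
d((-7, -12), (-18, 0)) = 16.2788
d((13, 18), (1, 14)) = 12.6491
d((13, 18), (-18, 0)) = 35.8469
d((1, 14), (-18, 0)) = 23.6008

Closest pair: (16, 11) and (13, 18) with distance 7.6158

The closest pair is (16, 11) and (13, 18) with Euclidean distance 7.6158. For 6 points, brute-force pairwise comparison is shown above. For large n, the divide-and-conquer algorithm (sort by x, recurse on halves, check the dividing strip) achieves O(n log n).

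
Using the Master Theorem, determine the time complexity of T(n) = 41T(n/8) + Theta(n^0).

Master Theorem for T(n) = 41T(n/8) + O(n^0):

a = 41, b = 8, c = 0
log_b(a) = log_8(41) = 1.7859

Case 1: c = 0 < log_8(41) = 1.7859
T(n) = O(n^(log_8 41))

For T(n) = 41T(n/8) + O(n^0): log_8(41) = 1.7859. This is Case 1 of the Master Theorem (c < log_b(a), work dominated by leaves), giving O(n^(log_8 41)).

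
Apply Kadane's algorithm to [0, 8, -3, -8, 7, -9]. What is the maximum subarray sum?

Using Kadane's algorithm on [0, 8, -3, -8, 7, -9]:

Scanning through the array:
Position 1 (value 8): max_ending_here = 8, max_so_far = 8
Position 2 (value -3): max_ending_here = 5, max_so_far = 8
Position 3 (value -8): max_ending_here = -3, max_so_far = 8
Position 4 (value 7): max_ending_here = 7, max_so_far = 8
Position 5 (value -9): max_ending_here = -2, max_so_far = 8

Maximum subarray: [0, 8]
Maximum sum: 8

The maximum subarray is [0, 8] with sum 8. This subarray runs from index 0 to index 1.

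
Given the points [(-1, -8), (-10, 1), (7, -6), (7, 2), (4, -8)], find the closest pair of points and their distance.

Computing all pairwise distances among 5 points:

d((-1, -8), (-10, 1)) = 12.7279
d((-1, -8), (7, -6)) = 8.2462
d((-1, -8), (7, 2)) = 12.8062
d((-1, -8), (4, -8)) = 5.0
d((-10, 1), (7, -6)) = 18.3848
d((-10, 1), (7, 2)) = 17.0294
d((-10, 1), (4, -8)) = 16.6433
d((7, -6), (7, 2)) = 8.0
d((7, -6), (4, -8)) = 3.6056 <-- minimum
d((7, 2), (4, -8)) = 10.4403

Closest pair: (7, -6) and (4, -8) with distance 3.6056

The closest pair is (7, -6) and (4, -8) with Euclidean distance 3.6056. For 5 points, brute-force pairwise comparison is shown above. For large n, the divide-and-conquer algorithm (sort by x, recurse on halves, check the dividing strip) achieves O(n log n).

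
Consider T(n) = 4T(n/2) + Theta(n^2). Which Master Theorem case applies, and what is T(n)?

Master Theorem for T(n) = 4T(n/2) + O(n^2):

a = 4, b = 2, c = 2
log_b(a) = log_2(4) = 2.0000

Case 2: c = 2 = log_2(4) = 2.0000
T(n) = O(n^2 log n) = O(n^2 log n)

For T(n) = 4T(n/2) + O(n^2): log_2(4) = 2.0000. This is Case 2 of the Master Theorem (c = log_b(a), equal work at all levels), giving O(n^2 log n).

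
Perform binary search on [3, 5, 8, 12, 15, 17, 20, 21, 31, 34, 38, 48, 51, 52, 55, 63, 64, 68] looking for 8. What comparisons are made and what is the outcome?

Binary search for 8 in [3, 5, 8, 12, 15, 17, 20, 21, 31, 34, 38, 48, 51, 52, 55, 63, 64, 68]:

lo=0, hi=17, mid=8, arr[mid]=31 -> 31 > 8, search left half
lo=0, hi=7, mid=3, arr[mid]=12 -> 12 > 8, search left half
lo=0, hi=2, mid=1, arr[mid]=5 -> 5 < 8, search right half
lo=2, hi=2, mid=2, arr[mid]=8 -> Found target at index 2!

Binary search finds 8 at index 2 after 4 comparisons. The search repeatedly halves the search space by comparing with the middle element.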